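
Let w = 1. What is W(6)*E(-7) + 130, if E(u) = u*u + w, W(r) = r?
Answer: 430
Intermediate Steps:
E(u) = 1 + u**2 (E(u) = u*u + 1 = u**2 + 1 = 1 + u**2)
W(6)*E(-7) + 130 = 6*(1 + (-7)**2) + 130 = 6*(1 + 49) + 130 = 6*50 + 130 = 300 + 130 = 430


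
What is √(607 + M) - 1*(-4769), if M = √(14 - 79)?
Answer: 4769 + √(607 + I*√65) ≈ 4793.6 + 0.16361*I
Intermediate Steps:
M = I*√65 (M = √(-65) = I*√65 ≈ 8.0623*I)
√(607 + M) - 1*(-4769) = √(607 + I*√65) - 1*(-4769) = √(607 + I*√65) + 4769 = 4769 + √(607 + I*√65)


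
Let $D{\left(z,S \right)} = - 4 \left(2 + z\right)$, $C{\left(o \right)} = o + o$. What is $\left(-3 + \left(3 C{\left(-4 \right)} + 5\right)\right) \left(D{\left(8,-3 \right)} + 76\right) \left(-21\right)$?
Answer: $16632$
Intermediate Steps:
$C{\left(o \right)} = 2 o$
$D{\left(z,S \right)} = -8 - 4 z$
$\left(-3 + \left(3 C{\left(-4 \right)} + 5\right)\right) \left(D{\left(8,-3 \right)} + 76\right) \left(-21\right) = \left(-3 + \left(3 \cdot 2 \left(-4\right) + 5\right)\right) \left(\left(-8 - 32\right) + 76\right) \left(-21\right) = \left(-3 + \left(3 \left(-8\right) + 5\right)\right) \left(\left(-8 - 32\right) + 76\right) \left(-21\right) = \left(-3 + \left(-24 + 5\right)\right) \left(-40 + 76\right) \left(-21\right) = \left(-3 - 19\right) 36 \left(-21\right) = \left(-22\right) 36 \left(-21\right) = \left(-792\right) \left(-21\right) = 16632$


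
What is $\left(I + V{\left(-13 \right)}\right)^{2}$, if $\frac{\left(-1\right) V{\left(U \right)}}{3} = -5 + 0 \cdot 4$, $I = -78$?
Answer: $3969$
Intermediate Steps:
$V{\left(U \right)} = 15$ ($V{\left(U \right)} = - 3 \left(-5 + 0 \cdot 4\right) = - 3 \left(-5 + 0\right) = \left(-3\right) \left(-5\right) = 15$)
$\left(I + V{\left(-13 \right)}\right)^{2} = \left(-78 + 15\right)^{2} = \left(-63\right)^{2} = 3969$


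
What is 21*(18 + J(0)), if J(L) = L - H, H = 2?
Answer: 336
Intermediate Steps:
J(L) = -2 + L (J(L) = L - 1*2 = L - 2 = -2 + L)
21*(18 + J(0)) = 21*(18 + (-2 + 0)) = 21*(18 - 2) = 21*16 = 336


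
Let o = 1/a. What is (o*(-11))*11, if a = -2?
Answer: 121/2 ≈ 60.500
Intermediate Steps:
o = -1/2 (o = 1/(-2) = -1/2 ≈ -0.50000)
(o*(-11))*11 = -1/2*(-11)*11 = (11/2)*11 = 121/2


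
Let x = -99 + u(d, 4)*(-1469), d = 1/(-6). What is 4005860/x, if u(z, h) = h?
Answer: -801172/1195 ≈ -670.44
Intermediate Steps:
d = -⅙ ≈ -0.16667
x = -5975 (x = -99 + 4*(-1469) = -99 - 5876 = -5975)
4005860/x = 4005860/(-5975) = 4005860*(-1/5975) = -801172/1195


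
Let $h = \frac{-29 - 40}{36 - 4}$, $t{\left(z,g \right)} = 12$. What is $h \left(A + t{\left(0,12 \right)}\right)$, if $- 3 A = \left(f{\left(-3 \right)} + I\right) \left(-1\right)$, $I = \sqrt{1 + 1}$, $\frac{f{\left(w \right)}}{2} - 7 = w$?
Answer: $- \frac{253}{8} - \frac{23 \sqrt{2}}{32} \approx -32.641$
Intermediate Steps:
$f{\left(w \right)} = 14 + 2 w$
$I = \sqrt{2} \approx 1.4142$
$h = - \frac{69}{32} \approx -2.1563$
$A = \frac{8}{3} + \frac{\sqrt{2}}{3}$ ($A = - \frac{\left(\left(14 + 2 \left(-3\right)\right) + \sqrt{2}\right) \left(-1\right)}{3} = - \frac{\left(\left(14 - 6\right) + \sqrt{2}\right) \left(-1\right)}{3} = - \frac{\left(8 + \sqrt{2}\right) \left(-1\right)}{3} = - \frac{-8 - \sqrt{2}}{3} = \frac{8}{3} + \frac{\sqrt{2}}{3} \approx 3.1381$)
$h \left(A + t{\left(0,12 \right)}\right) = - \frac{69 \left(\left(\frac{8}{3} + \frac{\sqrt{2}}{3}\right) + 12\right)}{32} = - \frac{69 \left(\frac{44}{3} + \frac{\sqrt{2}}{3}\right)}{32} = - \frac{253}{8} - \frac{23 \sqrt{2}}{32}$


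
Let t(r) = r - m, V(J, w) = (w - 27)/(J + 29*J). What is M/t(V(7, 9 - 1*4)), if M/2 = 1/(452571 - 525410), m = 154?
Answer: 210/1178607859 ≈ 1.7818e-7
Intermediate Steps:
V(J, w) = (-27 + w)/(30*J) (V(J, w) = (-27 + w)/((30*J)) = (-27 + w)*(1/(30*J)) = (-27 + w)/(30*J))
t(r) = -154 + r (t(r) = r - 1*154 = r - 154 = -154 + r)
M = -2/72839 (M = 2/(452571 - 525410) = 2/(-72839) = 2*(-1/72839) = -2/72839 ≈ -2.7458e-5)
M/t(V(7, 9 - 1*4)) = -2/(72839*(-154 + (1/30)*(-27 + (9 - 1*4))/7)) = -2/(72839*(-154 + (1/30)*(⅐)*(-27 + (9 - 4)))) = -2/(72839*(-154 + (1/30)*(⅐)*(-27 + 5))) = -2/(72839*(-154 + (1/30)*(⅐)*(-22))) = -2/(72839*(-154 - 11/105)) = -2/(72839*(-16181/105)) = -2/72839*(-105/16181) = 210/1178607859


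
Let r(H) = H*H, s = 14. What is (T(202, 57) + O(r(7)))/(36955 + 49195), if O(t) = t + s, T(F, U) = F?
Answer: 53/17230 ≈ 0.0030760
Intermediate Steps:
r(H) = H**2
O(t) = 14 + t (O(t) = t + 14 = 14 + t)
(T(202, 57) + O(r(7)))/(36955 + 49195) = (202 + (14 + 7**2))/(36955 + 49195) = (202 + (14 + 49))/86150 = (202 + 63)*(1/86150) = 265*(1/86150) = 53/17230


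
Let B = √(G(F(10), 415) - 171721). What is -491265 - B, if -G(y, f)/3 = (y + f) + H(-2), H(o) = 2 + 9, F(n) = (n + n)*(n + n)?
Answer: -491265 - I*√174199 ≈ -4.9127e+5 - 417.37*I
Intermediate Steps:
F(n) = 4*n² (F(n) = (2*n)*(2*n) = 4*n²)
H(o) = 11
G(y, f) = -33 - 3*f - 3*y (G(y, f) = -3*((y + f) + 11) = -3*((f + y) + 11) = -3*(11 + f + y) = -33 - 3*f - 3*y)
B = I*√174199 (B = √((-33 - 3*415 - 12*10²) - 171721) = √((-33 - 1245 - 12*100) - 171721) = √((-33 - 1245 - 3*400) - 171721) = √((-33 - 1245 - 1200) - 171721) = √(-2478 - 171721) = √(-174199) = I*√174199 ≈ 417.37*I)
-491265 - B = -491265 - I*√174199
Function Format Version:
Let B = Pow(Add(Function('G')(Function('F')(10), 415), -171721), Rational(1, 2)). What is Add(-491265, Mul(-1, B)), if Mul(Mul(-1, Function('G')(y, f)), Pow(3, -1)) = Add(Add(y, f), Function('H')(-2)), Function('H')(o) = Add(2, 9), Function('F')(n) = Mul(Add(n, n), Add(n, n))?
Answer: Add(-491265, Mul(-1, I, Pow(174199, Rational(1, 2)))) ≈ Add(-4.9127e+5, Mul(-417.37, I))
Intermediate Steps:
Function('F')(n) = Mul(4, Pow(n, 2)) (Function('F')(n) = Mul(Mul(2, n), Mul(2, n)) = Mul(4, Pow(n, 2)))
Function('H')(o) = 11
Function('G')(y, f) = Add(-33, Mul(-3, f), Mul(-3, y)) (Function('G')(y, f) = Mul(-3, Add(Add(y, f), 11)) = Mul(-3, Add(Add(f, y), 11)) = Mul(-3, Add(11, f, y)) = Add(-33, Mul(-3, f), Mul(-3, y)))
B = Mul(I, Pow(174199, Rational(1, 2))) (B = Pow(Add(Add(-33, Mul(-3, 415), Mul(-3, Mul(4, Pow(10, 2)))), -171721), Rational(1, 2)) = Pow(Add(Add(-33, -1245, Mul(-3, Mul(4, 100))), -171721), Rational(1, 2)) = Pow(Add(Add(-33, -1245, Mul(-3, 400)), -171721), Rational(1, 2)) = Pow(Add(Add(-33, -1245, -1200), -171721), Rational(1, 2)) = Pow(Add(-2478, -171721), Rational(1, 2)) = Pow(-174199, Rational(1, 2)) = Mul(I, Pow(174199, Rational(1, 2))) ≈ Mul(417.37, I))
Add(-491265, Mul(-1, B)) = Add(-491265, Mul(-1, Mul(I, Pow(174199, Rational(1, 2))))) = Add(-491265, Mul(-1, I, Pow(174199, Rational(1, 2))))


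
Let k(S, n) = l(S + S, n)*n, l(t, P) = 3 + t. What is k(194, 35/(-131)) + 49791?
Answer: 6508936/131 ≈ 49687.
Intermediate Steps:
k(S, n) = n*(3 + 2*S) (k(S, n) = (3 + (S + S))*n = (3 + 2*S)*n = n*(3 + 2*S))
k(194, 35/(-131)) + 49791 = (35/(-131))*(3 + 2*194) + 49791 = (35*(-1/131))*(3 + 388) + 49791 = -35/131*391 + 49791 = -13685/131 + 49791 = 6508936/131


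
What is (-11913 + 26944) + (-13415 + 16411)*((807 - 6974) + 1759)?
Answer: -13191337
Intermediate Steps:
(-11913 + 26944) + (-13415 + 16411)*((807 - 6974) + 1759) = 15031 + 2996*(-6167 + 1759) = 15031 + 2996*(-4408) = 15031 - 13206368 = -13191337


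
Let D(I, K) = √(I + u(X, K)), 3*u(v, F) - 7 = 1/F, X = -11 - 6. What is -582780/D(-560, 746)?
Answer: 194260*I*√310350174/138673 ≈ 24678.0*I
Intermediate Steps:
X = -17
u(v, F) = 7/3 + 1/(3*F)
D(I, K) = √(I + (1 + 7*K)/(3*K))
-582780/D(-560, 746) = -582780*3/√(21 + 3/746 + 9*(-560)) = -582780*3/√(21 + 3*(1/746) - 5040) = -582780*3/√(21 + 3/746 - 5040) = -582780*(-I*√310350174/416019) = -(-194260)*I*√310350174/138673 = 194260*I*√310350174/138673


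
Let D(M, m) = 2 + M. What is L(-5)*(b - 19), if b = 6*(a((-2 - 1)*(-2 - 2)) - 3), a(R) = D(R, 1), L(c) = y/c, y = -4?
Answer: 188/5 ≈ 37.600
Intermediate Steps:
L(c) = -4/c
a(R) = 2 + R
b = 66 (b = 6*((2 + (-2 - 1)*(-2 - 2)) - 3) = 6*((2 - 3*(-4)) - 3) = 6*((2 + 12) - 3) = 6*(14 - 3) = 6*11 = 66)
L(-5)*(b - 19) = (-4/(-5))*(66 - 19) = -4*(-1/5)*47 = (4/5)*47 = 188/5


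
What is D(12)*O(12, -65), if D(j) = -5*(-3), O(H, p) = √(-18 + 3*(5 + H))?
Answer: 15*√33 ≈ 86.168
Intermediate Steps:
O(H, p) = √(-3 + 3*H) (O(H, p) = √(-18 + (15 + 3*H)) = √(-3 + 3*H))
D(j) = 15
D(12)*O(12, -65) = 15*√(-3 + 3*12) = 15*√(-3 + 36) = 15*√33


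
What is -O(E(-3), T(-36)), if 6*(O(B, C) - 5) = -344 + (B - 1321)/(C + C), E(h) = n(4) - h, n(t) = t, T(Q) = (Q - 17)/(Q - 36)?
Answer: 31973/159 ≈ 201.09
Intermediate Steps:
T(Q) = (-17 + Q)/(-36 + Q)
E(h) = 4 - h
O(B, C) = -157/3 + (-1321 + B)/(12*C) (O(B, C) = 5 + (-344 + (B - 1321)/(C + C))/6 = 5 + (-344 + (-1321 + B)/((2*C)))/6 = 5 + (-344 + (-1321 + B)*(1/(2*C)))/6 = 5 + (-344 + (-1321 + B)/(2*C))/6 = 5 + (-172/3 + (-1321 + B)/(12*C)) = -157/3 + (-1321 + B)/(12*C))
-O(E(-3), T(-36)) = -(-1321 + (4 - 1*(-3)) - 628*(-17 - 36)/(-36 - 36))/(12*((-17 - 36)/(-36 - 36))) = -(-1321 + (4 + 3) - 628*(-53)/(-72))/(12*(-53/(-72))) = -(-1321 + 7 - (-157)*(-53)/18)/(12*((-1/72*(-53)))) = -(-1321 + 7 - 628*53/72)/(12*53/72) = -72*(-1321 + 7 - 8321/18)/(12*53) = -72*(-31973)/(12*53*18) = -1*(-31973/159) = 31973/159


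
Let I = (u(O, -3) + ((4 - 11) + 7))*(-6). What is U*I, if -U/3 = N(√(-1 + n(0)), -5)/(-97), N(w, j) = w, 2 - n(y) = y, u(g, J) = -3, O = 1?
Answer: 54/97 ≈ 0.55670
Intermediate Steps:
n(y) = 2 - y
I = 18 (I = (-3 + ((4 - 11) + 7))*(-6) = (-3 + (-7 + 7))*(-6) = (-3 + 0)*(-6) = -3*(-6) = 18)
U = 3/97 (U = -3*√(-1 + (2 - 1*0))/(-97) = -3*√(-1 + (2 + 0))*(-1)/97 = -3*√(-1 + 2)*(-1)/97 = -3*√1*(-1)/97 = -3*(-1)/97 = -3*(-1/97) = 3/97 ≈ 0.030928)
U*I = (3/97)*18 = 54/97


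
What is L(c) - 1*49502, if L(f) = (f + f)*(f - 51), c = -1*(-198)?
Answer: 8710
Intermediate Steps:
c = 198
L(f) = 2*f*(-51 + f) (L(f) = (2*f)*(-51 + f) = 2*f*(-51 + f))
L(c) - 1*49502 = 2*198*(-51 + 198) - 1*49502 = 2*198*147 - 49502 = 58212 - 49502 = 8710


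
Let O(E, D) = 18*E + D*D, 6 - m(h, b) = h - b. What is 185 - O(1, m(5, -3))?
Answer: 163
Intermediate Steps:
m(h, b) = 6 + b - h (m(h, b) = 6 - (h - b) = 6 + (b - h) = 6 + b - h)
O(E, D) = D² + 18*E (O(E, D) = 18*E + D² = D² + 18*E)
185 - O(1, m(5, -3)) = 185 - ((6 - 3 - 1*5)² + 18*1) = 185 - ((6 - 3 - 5)² + 18) = 185 - ((-2)² + 18) = 185 - (4 + 18) = 185 - 1*22 = 185 - 22 = 163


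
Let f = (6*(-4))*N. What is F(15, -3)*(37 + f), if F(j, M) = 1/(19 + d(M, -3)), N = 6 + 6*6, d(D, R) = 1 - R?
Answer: -971/23 ≈ -42.217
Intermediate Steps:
N = 42 (N = 6 + 36 = 42)
f = -1008 (f = (6*(-4))*42 = -24*42 = -1008)
F(j, M) = 1/23 (F(j, M) = 1/(19 + (1 - 1*(-3))) = 1/(19 + (1 + 3)) = 1/(19 + 4) = 1/23)
F(15, -3)*(37 + f) = (37 - 1008)/23 = (1/23)*(-971) = -971/23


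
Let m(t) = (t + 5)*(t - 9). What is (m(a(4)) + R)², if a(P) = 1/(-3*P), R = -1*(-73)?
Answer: 16654561/20736 ≈ 803.17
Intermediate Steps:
R = 73
a(P) = -1/(3*P) (a(P) = 1*(-1/(3*P)) = -1/(3*P))
m(t) = (-9 + t)*(5 + t) (m(t) = (5 + t)*(-9 + t) = (-9 + t)*(5 + t))
(m(a(4)) + R)² = ((-45 + (-⅓/4)² - (-4)/(3*4)) + 73)² = ((-45 + (-⅓*¼)² - (-4)/(3*4)) + 73)² = ((-45 + (-1/12)² - 4*(-1/12)) + 73)² = ((-45 + 1/144 + ⅓) + 73)² = (-6431/144 + 73)² = (4081/144)² = 16654561/20736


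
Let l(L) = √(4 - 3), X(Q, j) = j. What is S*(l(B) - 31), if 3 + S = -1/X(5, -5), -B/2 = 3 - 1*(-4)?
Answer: 84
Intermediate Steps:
B = -14 (B = -2*(3 - 1*(-4)) = -2*(3 + 4) = -2*7 = -14)
l(L) = 1 (l(L) = √1 = 1)
S = -14/5 (S = -3 - 1/(-5) = -3 - 1*(-⅕) = -3 + ⅕ = -14/5 ≈ -2.8000)
S*(l(B) - 31) = -14*(1 - 31)/5 = -14/5*(-30) = 84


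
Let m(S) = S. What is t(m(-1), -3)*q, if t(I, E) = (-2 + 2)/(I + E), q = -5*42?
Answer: 0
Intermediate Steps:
q = -210
t(I, E) = 0 (t(I, E) = 0/(E + I) = 0)
t(m(-1), -3)*q = 0*(-210) = 0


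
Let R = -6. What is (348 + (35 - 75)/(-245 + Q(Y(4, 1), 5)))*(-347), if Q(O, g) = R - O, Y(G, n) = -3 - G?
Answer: -7369586/61 ≈ -1.2081e+5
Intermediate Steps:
Q(O, g) = -6 - O
(348 + (35 - 75)/(-245 + Q(Y(4, 1), 5)))*(-347) = (348 + (35 - 75)/(-245 + (-6 - (-3 - 1*4))))*(-347) = (348 - 40/(-245 + (-6 - (-3 - 4))))*(-347) = (348 - 40/(-245 + (-6 - 1*(-7))))*(-347) = (348 - 40/(-245 + (-6 + 7)))*(-347) = (348 - 40/(-245 + 1))*(-347) = (348 - 40/(-244))*(-347) = (348 - 40*(-1/244))*(-347) = (348 + 10/61)*(-347) = (21238/61)*(-347) = -7369586/61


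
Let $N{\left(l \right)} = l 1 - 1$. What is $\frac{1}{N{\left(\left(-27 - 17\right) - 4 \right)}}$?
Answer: $- \frac{1}{49} \approx -0.020408$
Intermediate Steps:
$N{\left(l \right)} = -1 + l$ ($N{\left(l \right)} = l - 1 = -1 + l$)
$\frac{1}{N{\left(\left(-27 - 17\right) - 4 \right)}} = \frac{1}{-1 - 48} = \frac{1}{-49} = - \frac{1}{49}$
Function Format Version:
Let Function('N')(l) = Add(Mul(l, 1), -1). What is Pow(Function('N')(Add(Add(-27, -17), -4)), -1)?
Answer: Rational(-1, 49) ≈ -0.020408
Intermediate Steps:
Function('N')(l) = Add(-1, l) (Function('N')(l) = Add(l, -1) = Add(-1, l))
Pow(Function('N')(Add(Add(-27, -17), -4)), -1) = Pow(Add(-1, Add(Add(-27, -17), -4)), -1) = Pow(Add(-1, Add(-44, -4)), -1) = Pow(Add(-1, -48), -1) = Pow(-49, -1) = Rational(-1, 49)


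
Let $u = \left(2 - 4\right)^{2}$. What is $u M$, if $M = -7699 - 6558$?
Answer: $-57028$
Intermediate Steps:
$u = 4$ ($u = \left(-2\right)^{2} = 4$)
$M = -14257$ ($M = -7699 - 6558 = -14257$)
$u M = 4 \left(-14257\right) = -57028$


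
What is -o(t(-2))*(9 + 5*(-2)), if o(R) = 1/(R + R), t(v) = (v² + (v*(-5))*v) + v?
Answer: -1/36 ≈ -0.027778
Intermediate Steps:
t(v) = v - 4*v² (t(v) = (v² + (-5*v)*v) + v = (v² - 5*v²) + v = -4*v² + v = v - 4*v²)
o(R) = 1/(2*R)
-o(t(-2))*(9 + 5*(-2)) = -1/(2*((-2*(1 - 4*(-2)))))*(9 + 5*(-2)) = -1/(2*((-2*(1 + 8))))*(9 - 10) = -1/(2*((-2*9)))*(-1) = -(½)/(-18)*(-1) = -(½)*(-1/18)*(-1) = -(-1)*(-1)/36 = -1*1/36 = -1/36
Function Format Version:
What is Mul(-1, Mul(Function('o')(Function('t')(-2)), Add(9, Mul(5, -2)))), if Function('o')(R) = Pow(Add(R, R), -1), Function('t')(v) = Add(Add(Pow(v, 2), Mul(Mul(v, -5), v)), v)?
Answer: Rational(-1, 36) ≈ -0.027778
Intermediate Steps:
Function('t')(v) = Add(v, Mul(-4, Pow(v, 2))) (Function('t')(v) = Add(Add(Pow(v, 2), Mul(Mul(-5, v), v)), v) = Add(Add(Pow(v, 2), Mul(-5, Pow(v, 2))), v) = Add(Mul(-4, Pow(v, 2)), v) = Add(v, Mul(-4, Pow(v, 2))))
Function('o')(R) = Mul(Rational(1, 2), Pow(R, -1)) (Function('o')(R) = Pow(Mul(2, R), -1) = Mul(Rational(1, 2), Pow(R, -1)))
Mul(-1, Mul(Function('o')(Function('t')(-2)), Add(9, Mul(5, -2)))) = Mul(-1, Mul(Mul(Rational(1, 2), Pow(Mul(-2, Add(1, Mul(-4, -2))), -1)), Add(9, Mul(5, -2)))) = Mul(-1, Mul(Mul(Rational(1, 2), Pow(Mul(-2, Add(1, 8)), -1)), Add(9, -10))) = Mul(-1, Mul(Mul(Rational(1, 2), Pow(Mul(-2, 9), -1)), -1)) = Mul(-1, Mul(Mul(Rational(1, 2), Pow(-18, -1)), -1)) = Mul(-1, Mul(Mul(Rational(1, 2), Rational(-1, 18)), -1)) = Mul(-1, Mul(Rational(-1, 36), -1)) = Mul(-1, Rational(1, 36)) = Rational(-1, 36)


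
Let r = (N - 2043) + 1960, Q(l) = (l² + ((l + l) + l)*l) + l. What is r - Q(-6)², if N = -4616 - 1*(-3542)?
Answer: -20201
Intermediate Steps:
N = -1074 (N = -4616 + 3542 = -1074)
Q(l) = l + 4*l² (Q(l) = (l² + (2*l + l)*l) + l = (l² + (3*l)*l) + l = (l² + 3*l²) + l = 4*l² + l = l + 4*l²)
r = -1157 (r = (-1074 - 2043) + 1960 = -3117 + 1960 = -1157)
r - Q(-6)² = -1157 - (-6*(1 + 4*(-6)))² = -1157 - (-6*(1 - 24))² = -1157 - (-6*(-23))² = -1157 - 1*138² = -1157 - 1*19044 = -1157 - 19044 = -20201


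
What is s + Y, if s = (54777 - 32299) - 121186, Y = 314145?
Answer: 215437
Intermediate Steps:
s = -98708 (s = 22478 - 121186 = -98708)
s + Y = -98708 + 314145 = 215437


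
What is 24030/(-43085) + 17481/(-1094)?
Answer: -155891541/9426998 ≈ -16.537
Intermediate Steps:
24030/(-43085) + 17481/(-1094) = 24030*(-1/43085) + 17481*(-1/1094) = -4806/8617 - 17481/1094 = -155891541/9426998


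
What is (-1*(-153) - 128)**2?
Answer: 625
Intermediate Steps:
(-1*(-153) - 128)**2 = (153 - 128)**2 = 25**2 = 625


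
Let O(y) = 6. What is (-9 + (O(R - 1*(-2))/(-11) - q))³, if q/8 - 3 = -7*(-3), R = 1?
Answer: -10896752313/1331 ≈ -8.1869e+6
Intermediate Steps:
q = 192 (q = 24 + 8*(-7*(-3)) = 24 + 8*21 = 24 + 168 = 192)
(-9 + (O(R - 1*(-2))/(-11) - q))³ = (-9 + (6/(-11) - 1*192))³ = (-9 + (6*(-1/11) - 192))³ = (-9 + (-6/11 - 192))³ = (-9 - 2118/11)³ = (-2217/11)³ = -10896752313/1331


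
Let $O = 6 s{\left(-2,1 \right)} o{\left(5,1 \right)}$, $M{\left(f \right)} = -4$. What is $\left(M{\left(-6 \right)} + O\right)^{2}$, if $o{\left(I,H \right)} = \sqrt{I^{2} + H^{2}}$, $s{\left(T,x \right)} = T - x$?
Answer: $8440 + 144 \sqrt{26} \approx 9174.3$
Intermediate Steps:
$o{\left(I,H \right)} = \sqrt{H^{2} + I^{2}}$
$O = - 18 \sqrt{26}$ ($O = 6 \left(-2 - 1\right) \sqrt{1^{2} + 5^{2}} = 6 \left(-2 - 1\right) \sqrt{1 + 25} = 6 \left(-3\right) \sqrt{26} = - 18 \sqrt{26} \approx -91.782$)
$\left(M{\left(-6 \right)} + O\right)^{2} = \left(-4 - 18 \sqrt{26}\right)^{2}$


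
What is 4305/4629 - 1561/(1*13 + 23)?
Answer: -2356963/55548 ≈ -42.431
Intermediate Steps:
4305/4629 - 1561/(1*13 + 23) = 4305*(1/4629) - 1561/(13 + 23) = 1435/1543 - 1561/36 = -2356963/55548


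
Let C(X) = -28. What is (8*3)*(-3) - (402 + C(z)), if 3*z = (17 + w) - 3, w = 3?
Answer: -446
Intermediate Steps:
z = 17/3 (z = ((17 + 3) - 3)/3 = (20 - 3)/3 = (1/3)*17 = 17/3 ≈ 5.6667)
(8*3)*(-3) - (402 + C(z)) = (8*3)*(-3) - (402 - 28) = 24*(-3) - 1*374 = -72 - 374 = -446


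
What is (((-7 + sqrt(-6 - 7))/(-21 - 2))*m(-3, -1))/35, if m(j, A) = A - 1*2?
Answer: -3/115 + 3*I*sqrt(13)/805 ≈ -0.026087 + 0.013437*I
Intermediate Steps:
m(j, A) = -2 + A (m(j, A) = A - 2 = -2 + A)
(((-7 + sqrt(-6 - 7))/(-21 - 2))*m(-3, -1))/35 = (((-7 + sqrt(-6 - 7))/(-21 - 2))*(-2 - 1))/35 = (((-7 + sqrt(-13))/(-23))*(-3))*(1/35) = (((-7 + I*sqrt(13))*(-1/23))*(-3))*(1/35) = ((7/23 - I*sqrt(13)/23)*(-3))*(1/35) = (-21/23 + 3*I*sqrt(13)/23)*(1/35) = -3/115 + 3*I*sqrt(13)/805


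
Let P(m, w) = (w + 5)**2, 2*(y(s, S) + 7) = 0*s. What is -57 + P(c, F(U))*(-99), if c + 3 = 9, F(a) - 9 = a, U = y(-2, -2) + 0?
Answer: -4908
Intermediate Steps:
y(s, S) = -7 (y(s, S) = -7 + (0*s)/2 = -7 + (1/2)*0 = -7 + 0 = -7)
U = -7 (U = -7 + 0 = -7)
F(a) = 9 + a
c = 6 (c = -3 + 9 = 6)
P(m, w) = (5 + w)**2
-57 + P(c, F(U))*(-99) = -57 + (5 + (9 - 7))**2*(-99) = -57 + (5 + 2)**2*(-99) = -57 + 7**2*(-99) = -57 + 49*(-99) = -57 - 4851 = -4908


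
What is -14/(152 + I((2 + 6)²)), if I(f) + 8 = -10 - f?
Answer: -⅕ ≈ -0.20000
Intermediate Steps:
I(f) = -18 - f (I(f) = -8 + (-10 - f) = -18 - f)
-14/(152 + I((2 + 6)²)) = -14/(152 + (-18 - (2 + 6)²)) = -14/(152 + (-18 - 1*8²)) = -14/(152 + (-18 - 1*64)) = -14/(152 + (-18 - 64)) = -14/(152 - 82) = -14/70 = -14*1/70 = -⅕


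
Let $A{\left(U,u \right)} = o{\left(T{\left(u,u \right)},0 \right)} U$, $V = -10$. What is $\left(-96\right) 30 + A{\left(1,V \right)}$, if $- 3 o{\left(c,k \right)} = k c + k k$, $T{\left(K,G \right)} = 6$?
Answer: $-2880$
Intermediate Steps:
$o{\left(c,k \right)} = - \frac{k^{2}}{3} - \frac{c k}{3}$ ($o{\left(c,k \right)} = - \frac{k c + k k}{3} = - \frac{c k + k^{2}}{3} = - \frac{k^{2} + c k}{3} = - \frac{k^{2}}{3} - \frac{c k}{3}$)
$A{\left(U,u \right)} = 0$ ($A{\left(U,u \right)} = \left(- \frac{1}{3}\right) 0 \left(6 + 0\right) U = \left(- \frac{1}{3}\right) 0 \cdot 6 U = 0 U = 0$)
$\left(-96\right) 30 + A{\left(1,V \right)} = \left(-96\right) 30 + 0 = -2880 + 0 = -2880$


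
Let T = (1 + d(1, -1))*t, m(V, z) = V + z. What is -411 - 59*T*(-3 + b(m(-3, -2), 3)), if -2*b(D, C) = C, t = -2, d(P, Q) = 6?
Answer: -4128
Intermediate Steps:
b(D, C) = -C/2
T = -14 (T = (1 + 6)*(-2) = 7*(-2) = -14)
-411 - 59*T*(-3 + b(m(-3, -2), 3)) = -411 - (-826)*(-3 - ½*3) = -411 - (-826)*(-3 - 3/2) = -411 - (-826)*(-9)/2 = -411 - 59*63 = -411 - 3717 = -4128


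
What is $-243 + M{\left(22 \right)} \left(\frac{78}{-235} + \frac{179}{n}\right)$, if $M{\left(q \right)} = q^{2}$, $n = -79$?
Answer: $- \frac{27853163}{18565} \approx -1500.3$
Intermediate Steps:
$-243 + M{\left(22 \right)} \left(\frac{78}{-235} + \frac{179}{n}\right) = -243 + 22^{2} \left(\frac{78}{-235} + \frac{179}{-79}\right) = -243 + 484 \left(78 \left(- \frac{1}{235}\right) + 179 \left(- \frac{1}{79}\right)\right) = -243 + 484 \left(- \frac{78}{235} - \frac{179}{79}\right) = -243 + 484 \left(- \frac{48227}{18565}\right) = -243 - \frac{23341868}{18565} = - \frac{27853163}{18565}$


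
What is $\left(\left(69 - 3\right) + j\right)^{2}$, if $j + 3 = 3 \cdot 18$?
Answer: $13689$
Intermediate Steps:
$j = 51$ ($j = -3 + 3 \cdot 18 = -3 + 54 = 51$)
$\left(\left(69 - 3\right) + j\right)^{2} = \left(\left(69 - 3\right) + 51\right)^{2} = \left(66 + 51\right)^{2} = 117^{2} = 13689$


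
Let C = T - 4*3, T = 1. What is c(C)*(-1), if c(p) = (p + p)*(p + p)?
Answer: -484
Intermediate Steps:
C = -11 (C = 1 - 4*3 = 1 - 1*12 = 1 - 12 = -11)
c(p) = 4*p² (c(p) = (2*p)*(2*p) = 4*p²)
c(C)*(-1) = (4*(-11)²)*(-1) = (4*121)*(-1) = 484*(-1) = -484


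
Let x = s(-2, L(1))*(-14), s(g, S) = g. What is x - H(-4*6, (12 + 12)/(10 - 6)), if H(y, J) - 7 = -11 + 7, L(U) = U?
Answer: 25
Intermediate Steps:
H(y, J) = 3 (H(y, J) = 7 + (-11 + 7) = 7 - 4 = 3)
x = 28 (x = -2*(-14) = 28)
x - H(-4*6, (12 + 12)/(10 - 6)) = 28 - 1*3 = 28 - 3 = 25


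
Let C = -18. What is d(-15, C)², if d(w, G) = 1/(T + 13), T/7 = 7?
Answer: 1/3844 ≈ 0.00026015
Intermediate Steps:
T = 49 (T = 7*7 = 49)
d(w, G) = 1/62 (d(w, G) = 1/(49 + 13) = 1/62)
d(-15, C)² = (1/62)² = 1/3844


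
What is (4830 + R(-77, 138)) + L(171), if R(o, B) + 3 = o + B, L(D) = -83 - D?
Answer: 4634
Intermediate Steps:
R(o, B) = -3 + B + o (R(o, B) = -3 + (o + B) = -3 + (B + o) = -3 + B + o)
(4830 + R(-77, 138)) + L(171) = (4830 + (-3 + 138 - 77)) + (-83 - 1*171) = (4830 + 58) + (-83 - 171) = 4888 - 254 = 4634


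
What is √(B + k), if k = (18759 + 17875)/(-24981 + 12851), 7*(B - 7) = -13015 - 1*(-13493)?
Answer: 2*√32563367095/42455 ≈ 8.5009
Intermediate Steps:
B = 527/7 (B = 7 + (-13015 - 1*(-13493))/7 = 7 + (-13015 + 13493)/7 = 7 + (⅐)*478 = 7 + 478/7 = 527/7 ≈ 75.286)
k = -18317/6065 (k = 36634/(-12130) = 36634*(-1/12130) = -18317/6065 ≈ -3.0201)
√(B + k) = √(527/7 - 18317/6065) = √(3068036/42455) = 2*√32563367095/42455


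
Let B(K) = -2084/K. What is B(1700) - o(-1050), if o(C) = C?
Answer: 445729/425 ≈ 1048.8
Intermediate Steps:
B(1700) - o(-1050) = -2084/1700 - 1*(-1050) = -2084*1/1700 + 1050 = -521/425 + 1050 = 445729/425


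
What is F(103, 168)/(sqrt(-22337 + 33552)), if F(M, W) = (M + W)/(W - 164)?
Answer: 271*sqrt(11215)/44860 ≈ 0.63975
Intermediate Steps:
F(M, W) = (M + W)/(-164 + W)
F(103, 168)/(sqrt(-22337 + 33552)) = ((103 + 168)/(-164 + 168))/(sqrt(-22337 + 33552)) = (271/4)/(sqrt(11215)) = ((1/4)*271)*(sqrt(11215)/11215) = 271*(sqrt(11215)/11215)/4 = 271*sqrt(11215)/44860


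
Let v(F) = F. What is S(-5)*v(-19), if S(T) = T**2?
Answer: -475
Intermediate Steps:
S(-5)*v(-19) = (-5)**2*(-19) = 25*(-19) = -475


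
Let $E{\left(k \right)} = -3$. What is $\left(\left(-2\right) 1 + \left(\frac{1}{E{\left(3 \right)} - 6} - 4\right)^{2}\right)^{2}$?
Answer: $\frac{1456849}{6561} \approx 222.05$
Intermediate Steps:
$\left(\left(-2\right) 1 + \left(\frac{1}{E{\left(3 \right)} - 6} - 4\right)^{2}\right)^{2} = \left(\left(-2\right) 1 + \left(\frac{1}{-3 - 6} - 4\right)^{2}\right)^{2} = \left(-2 + \left(\frac{1}{-9} - 4\right)^{2}\right)^{2} = \left(-2 + \left(- \frac{1}{9} - 4\right)^{2}\right)^{2} = \left(-2 + \left(- \frac{37}{9}\right)^{2}\right)^{2} = \left(-2 + \frac{1369}{81}\right)^{2} = \left(\frac{1207}{81}\right)^{2} = \frac{1456849}{6561}$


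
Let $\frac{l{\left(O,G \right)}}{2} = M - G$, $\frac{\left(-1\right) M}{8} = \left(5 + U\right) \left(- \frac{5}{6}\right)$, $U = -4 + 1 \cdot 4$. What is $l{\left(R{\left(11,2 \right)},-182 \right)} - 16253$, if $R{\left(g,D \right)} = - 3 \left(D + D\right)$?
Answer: $- \frac{47467}{3} \approx -15822.0$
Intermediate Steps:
$U = 0$ ($U = -4 + 4 = 0$)
$R{\left(g,D \right)} = - 6 D$ ($R{\left(g,D \right)} = - 3 \cdot 2 D = - 6 D$)
$M = \frac{100}{3}$ ($M = - 8 \left(5 + 0\right) \left(- \frac{5}{6}\right) = - 8 \cdot 5 \left(\left(-5\right) \frac{1}{6}\right) = - 8 \cdot 5 \left(- \frac{5}{6}\right) = \left(-8\right) \left(- \frac{25}{6}\right) = \frac{100}{3} \approx 33.333$)
$l{\left(O,G \right)} = \frac{200}{3} - 2 G$ ($l{\left(O,G \right)} = 2 \left(\frac{100}{3} - G\right) = \frac{200}{3} - 2 G$)
$l{\left(R{\left(11,2 \right)},-182 \right)} - 16253 = \left(\frac{200}{3} - -364\right) - 16253 = \left(\frac{200}{3} + 364\right) - 16253 = \frac{1292}{3} - 16253 = - \frac{47467}{3}$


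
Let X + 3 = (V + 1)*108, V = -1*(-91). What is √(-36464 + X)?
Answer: I*√26531 ≈ 162.88*I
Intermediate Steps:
V = 91
X = 9933 (X = -3 + (91 + 1)*108 = -3 + 92*108 = -3 + 9936 = 9933)
√(-36464 + X) = √(-36464 + 9933) = √(-26531) = I*√26531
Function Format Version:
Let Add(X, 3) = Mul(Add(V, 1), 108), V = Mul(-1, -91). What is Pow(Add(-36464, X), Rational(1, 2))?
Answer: Mul(I, Pow(26531, Rational(1, 2))) ≈ Mul(162.88, I)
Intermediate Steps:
V = 91
X = 9933 (X = Add(-3, Mul(Add(91, 1), 108)) = Add(-3, Mul(92, 108)) = Add(-3, 9936) = 9933)
Pow(Add(-36464, X), Rational(1, 2)) = Pow(Add(-36464, 9933), Rational(1, 2)) = Pow(-26531, Rational(1, 2)) = Mul(I, Pow(26531, Rational(1, 2)))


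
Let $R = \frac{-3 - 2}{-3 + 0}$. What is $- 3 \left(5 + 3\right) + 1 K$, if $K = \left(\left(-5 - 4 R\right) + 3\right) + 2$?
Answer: $- \frac{92}{3} \approx -30.667$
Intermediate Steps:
$R = \frac{5}{3}$ ($R = - \frac{5}{-3} = \left(-5\right) \left(- \frac{1}{3}\right) = \frac{5}{3} \approx 1.6667$)
$K = - \frac{20}{3}$ ($K = \left(\left(-5 - \frac{20}{3}\right) + 3\right) + 2 = \left(- \frac{35}{3} + 3\right) + 2 = - \frac{26}{3} + 2 = - \frac{20}{3} \approx -6.6667$)
$- 3 \left(5 + 3\right) + 1 K = - 3 \left(5 + 3\right) + 1 \left(- \frac{20}{3}\right) = \left(-3\right) 8 - \frac{20}{3} = -24 - \frac{20}{3} = - \frac{92}{3}$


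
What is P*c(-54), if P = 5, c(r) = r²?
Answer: 14580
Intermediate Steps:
P*c(-54) = 5*(-54)² = 5*2916 = 14580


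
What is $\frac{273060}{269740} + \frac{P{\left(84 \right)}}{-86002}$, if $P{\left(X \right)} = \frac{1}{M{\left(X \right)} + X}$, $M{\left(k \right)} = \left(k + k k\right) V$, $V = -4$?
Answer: $\frac{33436100787143}{33029567943624} \approx 1.0123$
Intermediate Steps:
$M{\left(k \right)} = - 4 k - 4 k^{2}$ ($M{\left(k \right)} = \left(k + k k\right) \left(-4\right) = \left(k + k^{2}\right) \left(-4\right) = - 4 k - 4 k^{2}$)
$P{\left(X \right)} = \frac{1}{X - 4 X \left(1 + X\right)}$ ($P{\left(X \right)} = \frac{1}{- 4 X \left(1 + X\right) + X} = \frac{1}{X - 4 X \left(1 + X\right)}$)
$\frac{273060}{269740} + \frac{P{\left(84 \right)}}{-86002} = \frac{273060}{269740} + \frac{\left(-1\right) \frac{1}{84} \frac{1}{3 + 4 \cdot 84}}{-86002} = 273060 \cdot \frac{1}{269740} + \left(-1\right) \frac{1}{84} \frac{1}{3 + 336} \left(- \frac{1}{86002}\right) = \frac{13653}{13487} + \left(-1\right) \frac{1}{84} \cdot \frac{1}{339} \left(- \frac{1}{86002}\right) = \frac{13653}{13487} - - \frac{1}{2448992952} = \frac{13653}{13487} + \frac{1}{2448992952} = \frac{33436100787143}{33029567943624}$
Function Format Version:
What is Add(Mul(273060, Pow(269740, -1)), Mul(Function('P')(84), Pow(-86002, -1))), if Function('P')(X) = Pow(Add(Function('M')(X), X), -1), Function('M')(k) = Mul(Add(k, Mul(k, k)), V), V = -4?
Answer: Rational(33436100787143, 33029567943624) ≈ 1.0123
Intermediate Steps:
Function('M')(k) = Add(Mul(-4, k), Mul(-4, Pow(k, 2))) (Function('M')(k) = Mul(Add(k, Mul(k, k)), -4) = Mul(Add(k, Pow(k, 2)), -4) = Add(Mul(-4, k), Mul(-4, Pow(k, 2))))
Function('P')(X) = Pow(Add(X, Mul(-4, X, Add(1, X))), -1) (Function('P')(X) = Pow(Add(Mul(-4, X, Add(1, X)), X), -1) = Pow(Add(X, Mul(-4, X, Add(1, X))), -1))
Add(Mul(273060, Pow(269740, -1)), Mul(Function('P')(84), Pow(-86002, -1))) = Add(Mul(273060, Pow(269740, -1)), Mul(Mul(-1, Pow(84, -1), Pow(Add(3, Mul(4, 84)), -1)), Pow(-86002, -1))) = Add(Mul(273060, Rational(1, 269740)), Mul(Mul(-1, Rational(1, 84), Pow(Add(3, 336), -1)), Rational(-1, 86002))) = Add(Rational(13653, 13487), Mul(Mul(-1, Rational(1, 84), Pow(339, -1)), Rational(-1, 86002))) = Add(Rational(13653, 13487), Mul(Mul(-1, Rational(1, 84), Rational(1, 339)), Rational(-1, 86002))) = Add(Rational(13653, 13487), Mul(Rational(-1, 28476), Rational(-1, 86002))) = Add(Rational(13653, 13487), Rational(1, 2448992952)) = Rational(33436100787143, 33029567943624)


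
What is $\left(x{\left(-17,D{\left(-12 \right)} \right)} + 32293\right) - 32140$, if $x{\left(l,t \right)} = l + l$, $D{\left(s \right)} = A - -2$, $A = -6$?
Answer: $119$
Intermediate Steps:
$D{\left(s \right)} = -4$ ($D{\left(s \right)} = -6 - -2 = -6 + 2 = -4$)
$x{\left(l,t \right)} = 2 l$
$\left(x{\left(-17,D{\left(-12 \right)} \right)} + 32293\right) - 32140 = \left(2 \left(-17\right) + 32293\right) - 32140 = \left(-34 + 32293\right) - 32140 = 32259 - 32140 = 119$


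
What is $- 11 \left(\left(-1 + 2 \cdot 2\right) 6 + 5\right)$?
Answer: $-253$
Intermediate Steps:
$- 11 \left(\left(-1 + 2 \cdot 2\right) 6 + 5\right) = - 11 \left(\left(-1 + 4\right) 6 + 5\right) = - 11 \left(3 \cdot 6 + 5\right) = - 11 \left(18 + 5\right) = \left(-11\right) 23 = -253$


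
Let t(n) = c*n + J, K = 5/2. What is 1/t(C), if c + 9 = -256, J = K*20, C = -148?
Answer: 1/39270 ≈ 2.5465e-5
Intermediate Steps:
K = 5/2 (K = 5*(½) = 5/2 ≈ 2.5000)
J = 50 (J = (5/2)*20 = 50)
c = -265 (c = -9 - 256 = -265)
t(n) = 50 - 265*n (t(n) = -265*n + 50 = 50 - 265*n)
1/t(C) = 1/(50 - 265*(-148)) = 1/(50 + 39220) = 1/39270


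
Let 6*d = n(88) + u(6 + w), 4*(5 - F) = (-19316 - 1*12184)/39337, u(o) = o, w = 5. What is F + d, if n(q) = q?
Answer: 1707241/78674 ≈ 21.700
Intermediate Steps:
F = 204560/39337 (F = 5 - (-19316 - 1*12184)/(4*39337) = 5 - (-19316 - 12184)/(4*39337) = 5 - (-7875)/39337 = 5 - ¼*(-31500/39337) = 5 + 7875/39337 = 204560/39337 ≈ 5.2002)
d = 33/2 (d = (88 + (6 + 5))/6 = (88 + 11)/6 = (⅙)*99 = 33/2 ≈ 16.500)
F + d = 204560/39337 + 33/2 = 1707241/78674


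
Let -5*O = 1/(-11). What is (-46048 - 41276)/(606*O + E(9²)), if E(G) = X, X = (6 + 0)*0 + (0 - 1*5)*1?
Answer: -4802820/331 ≈ -14510.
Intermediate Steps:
O = 1/55 (O = -⅕/(-11) = -⅕*(-1/11) = 1/55 ≈ 0.018182)
X = -5 (X = 6*0 + (0 - 5)*1 = 0 - 5*1 = 0 - 5 = -5)
E(G) = -5
(-46048 - 41276)/(606*O + E(9²)) = (-46048 - 41276)/(606*(1/55) - 5) = -87324/(606/55 - 5) = -87324/331/55 = -87324*55/331 = -4802820/331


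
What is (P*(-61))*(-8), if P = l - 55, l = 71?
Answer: 7808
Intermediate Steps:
P = 16 (P = 71 - 55 = 16)
(P*(-61))*(-8) = (16*(-61))*(-8) = -976*(-8) = 7808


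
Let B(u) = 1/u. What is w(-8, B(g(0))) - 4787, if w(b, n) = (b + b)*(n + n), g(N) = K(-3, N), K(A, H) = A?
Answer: -14329/3 ≈ -4776.3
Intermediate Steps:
g(N) = -3
B(u) = 1/u
w(b, n) = 4*b*n (w(b, n) = (2*b)*(2*n) = 4*b*n)
w(-8, B(g(0))) - 4787 = 4*(-8)/(-3) - 4787 = 4*(-8)*(-1/3) - 4787 = 32/3 - 4787 = -14329/3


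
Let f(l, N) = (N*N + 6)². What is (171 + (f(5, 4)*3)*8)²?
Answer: 138933369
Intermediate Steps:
f(l, N) = (6 + N²)² (f(l, N) = (N² + 6)² = (6 + N²)²)
(171 + (f(5, 4)*3)*8)² = (171 + ((6 + 4²)²*3)*8)² = (171 + ((6 + 16)²*3)*8)² = (171 + (22²*3)*8)² = (171 + (484*3)*8)² = (171 + 1452*8)² = (171 + 11616)² = 11787² = 138933369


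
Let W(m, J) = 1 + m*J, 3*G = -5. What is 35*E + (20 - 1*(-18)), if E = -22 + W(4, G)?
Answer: -2791/3 ≈ -930.33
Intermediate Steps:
G = -5/3 (G = (1/3)*(-5) = -5/3 ≈ -1.6667)
W(m, J) = 1 + J*m
E = -83/3 (E = -22 + (1 - 5/3*4) = -22 + (1 - 20/3) = -22 - 17/3 = -83/3 ≈ -27.667)
35*E + (20 - 1*(-18)) = 35*(-83/3) + (20 - 1*(-18)) = -2905/3 + (20 + 18) = -2905/3 + 38 = -2791/3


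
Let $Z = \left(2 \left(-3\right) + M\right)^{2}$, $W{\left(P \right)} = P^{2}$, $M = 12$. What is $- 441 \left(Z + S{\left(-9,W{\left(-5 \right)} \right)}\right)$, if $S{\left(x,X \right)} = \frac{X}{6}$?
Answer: $- \frac{35427}{2} \approx -17714.0$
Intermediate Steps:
$S{\left(x,X \right)} = \frac{X}{6}$ ($S{\left(x,X \right)} = X \frac{1}{6} = \frac{X}{6}$)
$Z = 36$ ($Z = \left(2 \left(-3\right) + 12\right)^{2} = \left(-6 + 12\right)^{2} = 6^{2} = 36$)
$- 441 \left(Z + S{\left(-9,W{\left(-5 \right)} \right)}\right) = - 441 \left(36 + \frac{\left(-5\right)^{2}}{6}\right) = - 441 \left(36 + \frac{1}{6} \cdot 25\right) = - 441 \left(36 + \frac{25}{6}\right) = \left(-441\right) \frac{241}{6} = - \frac{35427}{2}$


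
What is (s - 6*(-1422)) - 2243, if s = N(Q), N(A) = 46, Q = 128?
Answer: 6335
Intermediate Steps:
s = 46
(s - 6*(-1422)) - 2243 = (46 - 6*(-1422)) - 2243 = (46 + 8532) - 2243 = 8578 - 2243 = 6335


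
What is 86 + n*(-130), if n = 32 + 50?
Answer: -10574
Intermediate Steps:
n = 82
86 + n*(-130) = 86 + 82*(-130) = 86 - 10660 = -10574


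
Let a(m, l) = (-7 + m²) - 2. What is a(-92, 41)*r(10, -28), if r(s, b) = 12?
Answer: 101460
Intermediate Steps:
a(m, l) = -9 + m²
a(-92, 41)*r(10, -28) = (-9 + (-92)²)*12 = (-9 + 8464)*12 = 8455*12 = 101460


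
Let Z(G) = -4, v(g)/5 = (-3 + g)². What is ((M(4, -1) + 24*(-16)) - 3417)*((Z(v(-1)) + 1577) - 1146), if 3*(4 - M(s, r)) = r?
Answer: -4863530/3 ≈ -1.6212e+6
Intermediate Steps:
M(s, r) = 4 - r/3
v(g) = 5*(-3 + g)²
((M(4, -1) + 24*(-16)) - 3417)*((Z(v(-1)) + 1577) - 1146) = (((4 - ⅓*(-1)) + 24*(-16)) - 3417)*((-4 + 1577) - 1146) = (((4 + ⅓) - 384) - 3417)*(1573 - 1146) = ((13/3 - 384) - 3417)*427 = (-1139/3 - 3417)*427 = -11390/3*427 = -4863530/3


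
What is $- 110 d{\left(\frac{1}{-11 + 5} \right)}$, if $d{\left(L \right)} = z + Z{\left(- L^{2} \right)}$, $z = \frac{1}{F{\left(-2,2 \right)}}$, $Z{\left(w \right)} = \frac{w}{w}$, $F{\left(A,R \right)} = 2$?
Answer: $-165$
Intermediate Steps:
$Z{\left(w \right)} = 1$
$z = \frac{1}{2} \approx 0.5$
$d{\left(L \right)} = \frac{3}{2}$ ($d{\left(L \right)} = \frac{1}{2} + 1 = \frac{3}{2}$)
$- 110 d{\left(\frac{1}{-11 + 5} \right)} = \left(-110\right) \frac{3}{2} = -165$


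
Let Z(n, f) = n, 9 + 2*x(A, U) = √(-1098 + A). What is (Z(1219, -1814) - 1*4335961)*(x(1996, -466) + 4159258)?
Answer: -18029290835097 - 2167371*√898 ≈ -1.8029e+13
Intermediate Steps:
x(A, U) = -9/2 + √(-1098 + A)/2
(Z(1219, -1814) - 1*4335961)*(x(1996, -466) + 4159258) = (1219 - 1*4335961)*((-9/2 + √(-1098 + 1996)/2) + 4159258) = (1219 - 4335961)*((-9/2 + √898/2) + 4159258) = -4334742*(8318507/2 + √898/2) = -18029290835097 - 2167371*√898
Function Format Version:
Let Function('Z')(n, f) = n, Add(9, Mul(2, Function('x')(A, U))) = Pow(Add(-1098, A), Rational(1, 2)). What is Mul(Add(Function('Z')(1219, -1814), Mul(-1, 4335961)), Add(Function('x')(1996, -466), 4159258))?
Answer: Add(-18029290835097, Mul(-2167371, Pow(898, Rational(1, 2)))) ≈ -1.8029e+13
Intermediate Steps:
Function('x')(A, U) = Add(Rational(-9, 2), Mul(Rational(1, 2), Pow(Add(-1098, A), Rational(1, 2))))
Mul(Add(Function('Z')(1219, -1814), Mul(-1, 4335961)), Add(Function('x')(1996, -466), 4159258)) = Mul(Add(1219, Mul(-1, 4335961)), Add(Add(Rational(-9, 2), Mul(Rational(1, 2), Pow(Add(-1098, 1996), Rational(1, 2)))), 4159258)) = Mul(Add(1219, -4335961), Add(Add(Rational(-9, 2), Mul(Rational(1, 2), Pow(898, Rational(1, 2)))), 4159258)) = Mul(-4334742, Add(Rational(8318507, 2), Mul(Rational(1, 2), Pow(898, Rational(1, 2))))) = Add(-18029290835097, Mul(-2167371, Pow(898, Rational(1, 2))))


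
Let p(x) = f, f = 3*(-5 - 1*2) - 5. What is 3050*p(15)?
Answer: -79300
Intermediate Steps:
f = -26 (f = 3*(-5 - 2) - 5 = 3*(-7) - 5 = -21 - 5 = -26)
p(x) = -26
3050*p(15) = 3050*(-26) = -79300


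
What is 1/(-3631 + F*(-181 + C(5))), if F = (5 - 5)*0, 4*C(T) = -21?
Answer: -1/3631 ≈ -0.00027541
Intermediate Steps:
C(T) = -21/4 (C(T) = (¼)*(-21) = -21/4)
F = 0 (F = 0*0 = 0)
1/(-3631 + F*(-181 + C(5))) = 1/(-3631 + 0*(-181 - 21/4)) = 1/(-3631 + 0*(-745/4)) = 1/(-3631 + 0) = 1/(-3631) = -1/3631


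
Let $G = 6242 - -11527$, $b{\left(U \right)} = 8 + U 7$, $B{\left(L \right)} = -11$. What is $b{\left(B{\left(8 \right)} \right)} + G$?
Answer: $17700$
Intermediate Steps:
$b{\left(U \right)} = 8 + 7 U$
$G = 17769$ ($G = 6242 + 11527 = 17769$)
$b{\left(B{\left(8 \right)} \right)} + G = \left(8 + 7 \left(-11\right)\right) + 17769 = \left(8 - 77\right) + 17769 = -69 + 17769 = 17700$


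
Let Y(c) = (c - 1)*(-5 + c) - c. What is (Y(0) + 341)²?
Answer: 119716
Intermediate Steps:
Y(c) = -c + (-1 + c)*(-5 + c) (Y(c) = (-1 + c)*(-5 + c) - c = -c + (-1 + c)*(-5 + c))
(Y(0) + 341)² = ((5 + 0² - 7*0) + 341)² = ((5 + 0 + 0) + 341)² = (5 + 341)² = 346² = 119716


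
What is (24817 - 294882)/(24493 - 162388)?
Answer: 54013/27579 ≈ 1.9585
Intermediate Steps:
(24817 - 294882)/(24493 - 162388) = -270065/(-137895) = -270065*(-1/137895) = 54013/27579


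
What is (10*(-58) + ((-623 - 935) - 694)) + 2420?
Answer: -412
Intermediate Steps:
(10*(-58) + ((-623 - 935) - 694)) + 2420 = (-580 + (-1558 - 694)) + 2420 = (-580 - 2252) + 2420 = -2832 + 2420 = -412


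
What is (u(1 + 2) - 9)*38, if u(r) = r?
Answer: -228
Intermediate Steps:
(u(1 + 2) - 9)*38 = ((1 + 2) - 9)*38 = (3 - 9)*38 = -6*38 = -228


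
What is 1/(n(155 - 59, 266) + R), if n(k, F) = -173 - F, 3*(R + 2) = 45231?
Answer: 1/14636 ≈ 6.8325e-5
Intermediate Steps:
R = 15075 (R = -2 + (1/3)*45231 = -2 + 15077 = 15075)
1/(n(155 - 59, 266) + R) = 1/((-173 - 1*266) + 15075) = 1/((-173 - 266) + 15075) = 1/(-439 + 15075) = 1/14636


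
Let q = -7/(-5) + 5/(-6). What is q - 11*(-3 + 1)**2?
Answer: -1303/30 ≈ -43.433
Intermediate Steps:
q = 17/30 (q = -7*(-1/5) + 5*(-1/6) = 7/5 - 5/6 = 17/30 ≈ 0.56667)
q - 11*(-3 + 1)**2 = 17/30 - 11*(-3 + 1)**2 = 17/30 - 11*(-2)**2 = 17/30 - 11*4 = 17/30 - 44 = -1303/30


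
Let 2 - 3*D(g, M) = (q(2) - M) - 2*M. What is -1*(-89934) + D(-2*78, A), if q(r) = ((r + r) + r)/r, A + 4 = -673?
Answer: 267770/3 ≈ 89257.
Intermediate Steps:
A = -677 (A = -4 - 673 = -677)
q(r) = 3 (q(r) = (2*r + r)/r = (3*r)/r = 3)
D(g, M) = -1/3 + M (D(g, M) = 2/3 - ((3 - M) - 2*M)/3 = 2/3 - (3 - 3*M)/3 = 2/3 + (-1 + M) = -1/3 + M)
-1*(-89934) + D(-2*78, A) = -1*(-89934) + (-1/3 - 677) = 89934 - 2032/3 = 267770/3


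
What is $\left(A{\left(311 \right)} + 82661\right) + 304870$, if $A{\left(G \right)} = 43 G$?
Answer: $400904$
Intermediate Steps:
$\left(A{\left(311 \right)} + 82661\right) + 304870 = \left(43 \cdot 311 + 82661\right) + 304870 = \left(13373 + 82661\right) + 304870 = 96034 + 304870 = 400904$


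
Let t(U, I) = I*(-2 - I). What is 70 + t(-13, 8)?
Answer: -10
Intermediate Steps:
70 + t(-13, 8) = 70 - 1*8*(2 + 8) = 70 - 1*8*10 = 70 - 80 = -10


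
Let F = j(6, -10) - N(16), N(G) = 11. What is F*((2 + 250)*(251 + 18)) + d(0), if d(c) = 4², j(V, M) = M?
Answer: -1423532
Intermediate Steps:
d(c) = 16
F = -21 (F = -10 - 1*11 = -10 - 11 = -21)
F*((2 + 250)*(251 + 18)) + d(0) = -21*(2 + 250)*(251 + 18) + 16 = -5292*269 + 16 = -21*67788 + 16 = -1423548 + 16 = -1423532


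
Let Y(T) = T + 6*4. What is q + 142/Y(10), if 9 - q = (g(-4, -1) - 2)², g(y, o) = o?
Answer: 71/17 ≈ 4.1765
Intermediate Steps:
Y(T) = 24 + T (Y(T) = T + 24 = 24 + T)
q = 0 (q = 9 - (-1 - 2)² = 9 - 1*(-3)² = 9 - 1*9 = 9 - 9 = 0)
q + 142/Y(10) = 0 + 142/(24 + 10) = 0 + 142/34 = 0 + (1/34)*142 = 0 + 71/17 = 71/17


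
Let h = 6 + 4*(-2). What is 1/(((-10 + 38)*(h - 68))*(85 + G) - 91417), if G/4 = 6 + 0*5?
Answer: -1/305057 ≈ -3.2781e-6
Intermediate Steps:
G = 24 (G = 4*(6 + 0*5) = 4*(6 + 0) = 4*6 = 24)
h = -2 (h = 6 - 8 = -2)
1/(((-10 + 38)*(h - 68))*(85 + G) - 91417) = 1/(((-10 + 38)*(-2 - 68))*(85 + 24) - 91417) = 1/((28*(-70))*109 - 91417) = 1/(-1960*109 - 91417) = 1/(-213640 - 91417) = 1/(-305057) = -1/305057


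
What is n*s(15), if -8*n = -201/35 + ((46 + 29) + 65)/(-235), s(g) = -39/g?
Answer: -135551/65800 ≈ -2.0600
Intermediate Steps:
n = 10427/13160 (n = -(-201/35 + ((46 + 29) + 65)/(-235))/8 = -(-201*1/35 + (75 + 65)*(-1/235))/8 = -(-201/35 + 140*(-1/235))/8 = -(-201/35 - 28/47)/8 = -⅛*(-10427/1645) = 10427/13160 ≈ 0.79233)
n*s(15) = 10427*(-39/15)/13160 = 10427*(-39*1/15)/13160 = (10427/13160)*(-13/5) = -135551/65800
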